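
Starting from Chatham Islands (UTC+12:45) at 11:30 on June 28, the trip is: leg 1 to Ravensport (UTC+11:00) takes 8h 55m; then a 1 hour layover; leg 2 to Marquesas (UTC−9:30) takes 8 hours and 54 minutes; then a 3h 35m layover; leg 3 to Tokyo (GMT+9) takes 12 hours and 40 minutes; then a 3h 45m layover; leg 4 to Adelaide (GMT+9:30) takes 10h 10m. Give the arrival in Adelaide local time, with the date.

Convert departure to UTC: 11:30 − 12:45 = 22:45 UTC on Jun 27.
Add 8 hours and 55 minutes leg 1 → 07:40 UTC (Jun 28).
Add 1 hour layover in Ravensport → 08:40 UTC.
Add 8 hours 54 minutes leg 2 → 17:34 UTC.
Add 3 hours and 35 minutes layover in Marquesas → 21:09 UTC.
Add 12 hours 40 minutes leg 3 → 09:49 UTC (Jun 29).
Add 3 hours 45 minutes layover in Tokyo → 13:34 UTC.
Add 10 hours and 10 minutes leg 4 → 23:44 UTC.
Adelaide is UTC+9:30, so local arrival = 23:44 + 9:30 = 09:14 on Jun 30.

09:14 on Jun 30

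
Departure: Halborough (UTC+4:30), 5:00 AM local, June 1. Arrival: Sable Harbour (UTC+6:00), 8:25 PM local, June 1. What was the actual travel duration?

Sable Harbour is 1:30 ahead of Halborough.
Clock-face elapsed time (ignoring zones) is 15 hours 25 minutes.
Actual elapsed = 15 hours 25 minutes − 1:30 = 13 hours 55 minutes.

13 hours 55 minutes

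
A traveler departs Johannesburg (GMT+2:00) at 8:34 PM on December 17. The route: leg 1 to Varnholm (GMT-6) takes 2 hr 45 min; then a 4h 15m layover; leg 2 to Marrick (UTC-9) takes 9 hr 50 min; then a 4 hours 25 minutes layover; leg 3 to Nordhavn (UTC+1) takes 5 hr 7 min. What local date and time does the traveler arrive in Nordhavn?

9:56 PM on December 18

Convert departure to UTC: 8:34 PM − 2:00 = 6:34 PM UTC on Dec 17.
Add 2 hours and 45 minutes leg 1 → 9:19 PM UTC.
Add 4 hours 15 minutes layover in Varnholm → 1:34 AM UTC (Dec 18).
Add 9 hours 50 minutes leg 2 → 11:24 AM UTC.
Add 4 hours 25 minutes layover in Marrick → 3:49 PM UTC.
Add 5 hours 7 minutes leg 3 → 8:56 PM UTC.
Nordhavn is UTC+1:00, so local arrival = 8:56 PM + 1:00 = 9:56 PM on Dec 18.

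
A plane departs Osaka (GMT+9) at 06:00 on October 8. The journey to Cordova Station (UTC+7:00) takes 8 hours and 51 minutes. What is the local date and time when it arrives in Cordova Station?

12:51 on October 8

Convert departure to UTC: 06:00 − 9:00 = 21:00 UTC on Oct 7.
Add 8 hours and 51 minutes travel time → 05:51 UTC (Oct 8).
Cordova Station is UTC+7:00, so local arrival = 05:51 + 7:00 = 12:51 on Oct 8.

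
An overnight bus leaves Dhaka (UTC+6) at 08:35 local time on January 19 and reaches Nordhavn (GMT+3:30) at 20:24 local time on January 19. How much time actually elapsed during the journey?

14 hours 19 minutes

Departure in UTC: 08:35 − 6:00 = 02:35 on Jan 19.
Arrival in UTC: 20:24 − 3:30 = 16:54 on Jan 19.
Elapsed = 16:54 − 02:35 = 14 hours 19 minutes.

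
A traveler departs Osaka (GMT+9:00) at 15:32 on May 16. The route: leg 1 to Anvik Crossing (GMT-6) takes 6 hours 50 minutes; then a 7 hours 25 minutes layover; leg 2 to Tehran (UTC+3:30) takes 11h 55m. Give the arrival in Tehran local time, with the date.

Convert departure to UTC: 15:32 − 9:00 = 06:32 UTC on May 16.
Add 6 hours and 50 minutes leg 1 → 13:22 UTC.
Add 7 hours and 25 minutes layover in Anvik Crossing → 20:47 UTC.
Add 11 hours and 55 minutes leg 2 → 08:42 UTC (May 17).
Tehran is UTC+3:30, so local arrival = 08:42 + 3:30 = 12:12 on May 17.

12:12 on May 17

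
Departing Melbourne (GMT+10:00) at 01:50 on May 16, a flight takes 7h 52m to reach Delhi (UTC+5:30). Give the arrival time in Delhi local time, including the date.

05:12 on May 16

Delhi is 4:30 behind Melbourne.
After 7 hours 52 minutes it is 09:42 in Melbourne.
Shift by the zone difference: 09:42 − 4:30 = 05:12 on May 16 in Delhi.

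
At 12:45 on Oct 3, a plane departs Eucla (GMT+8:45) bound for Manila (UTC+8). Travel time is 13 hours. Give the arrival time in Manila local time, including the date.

01:00 on October 4

Convert departure to UTC: 12:45 − 8:45 = 04:00 UTC on Oct 3.
Add 13 hours travel time → 17:00 UTC.
Manila is UTC+8:00, so local arrival = 17:00 + 8:00 = 01:00 on Oct 4.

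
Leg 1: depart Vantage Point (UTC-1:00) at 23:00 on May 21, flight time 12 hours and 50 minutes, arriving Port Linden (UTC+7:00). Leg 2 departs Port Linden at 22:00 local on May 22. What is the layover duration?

2 hours 10 minutes

Convert departure to UTC: 23:00 + 1:00 = 00:00 UTC on May 22.
Add 12 hours 50 minutes flight time → 12:50 UTC.
Port Linden is UTC+7:00, so local arrival = 12:50 + 7:00 = 19:50 on May 22.
Layover = 22:00 − 19:50 = 2 hours 10 minutes.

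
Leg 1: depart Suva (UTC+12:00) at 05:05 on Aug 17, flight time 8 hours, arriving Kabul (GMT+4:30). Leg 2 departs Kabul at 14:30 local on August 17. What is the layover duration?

8 hours 55 minutes

Convert departure to UTC: 05:05 − 12:00 = 17:05 UTC on Aug 16.
Add 8 hours flight time → 01:05 UTC (Aug 17).
Kabul is UTC+4:30, so local arrival = 01:05 + 4:30 = 05:35 on Aug 17.
Layover = 14:30 − 05:35 = 8 hours 55 minutes.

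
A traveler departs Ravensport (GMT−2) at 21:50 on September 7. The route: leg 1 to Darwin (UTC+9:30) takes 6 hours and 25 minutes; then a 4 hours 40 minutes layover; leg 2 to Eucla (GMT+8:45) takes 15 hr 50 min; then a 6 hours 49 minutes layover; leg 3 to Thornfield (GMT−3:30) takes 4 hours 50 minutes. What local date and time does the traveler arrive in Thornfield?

Convert departure to UTC: 21:50 + 2:00 = 23:50 UTC on Sep 7.
Add 6 hours and 25 minutes leg 1 → 06:15 UTC (Sep 8).
Add 4 hours 40 minutes layover in Darwin → 10:55 UTC.
Add 15 hours 50 minutes leg 2 → 02:45 UTC (Sep 9).
Add 6 hours 49 minutes layover in Eucla → 09:34 UTC.
Add 4 hours and 50 minutes leg 3 → 14:24 UTC.
Thornfield is UTC−3:30, so local arrival = 14:24 − 3:30 = 10:54 on Sep 9.

10:54 on Sep 9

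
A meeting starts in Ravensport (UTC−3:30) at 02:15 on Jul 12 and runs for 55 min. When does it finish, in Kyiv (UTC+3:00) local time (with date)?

Convert start to UTC: 02:15 + 3:30 = 05:45 UTC on Jul 12.
Add 55 minutes duration → 06:40 UTC.
Kyiv is UTC+3:00, so local end time = 06:40 + 3:00 = 09:40 on Jul 12.

09:40 on July 12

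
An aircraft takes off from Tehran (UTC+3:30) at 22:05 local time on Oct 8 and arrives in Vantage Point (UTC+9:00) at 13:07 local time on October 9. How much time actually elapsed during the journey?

Vantage Point is 5:30 ahead of Tehran.
Clock-face elapsed time (ignoring zones) is 15 hours 2 minutes.
Actual elapsed = 15 hours 2 minutes − 5:30 = 9 hours 32 minutes.

9 hours 32 minutes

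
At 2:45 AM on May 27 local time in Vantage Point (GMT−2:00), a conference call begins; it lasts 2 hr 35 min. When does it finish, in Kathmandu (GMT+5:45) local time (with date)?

1:05 PM on May 27

Convert start to UTC: 2:45 AM + 2:00 = 4:45 AM UTC on May 27.
Add 2 hours and 35 minutes duration → 7:20 AM UTC.
Kathmandu is UTC+5:45, so local end time = 7:20 AM + 5:45 = 1:05 PM on May 27.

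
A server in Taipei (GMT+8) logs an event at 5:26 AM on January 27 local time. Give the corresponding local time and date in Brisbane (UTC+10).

7:26 AM on January 27

In UTC: 5:26 AM − 8:00 = 9:26 PM on Jan 26.
Brisbane is UTC+10:00: 9:26 PM + 10:00 = 7:26 AM on Jan 27.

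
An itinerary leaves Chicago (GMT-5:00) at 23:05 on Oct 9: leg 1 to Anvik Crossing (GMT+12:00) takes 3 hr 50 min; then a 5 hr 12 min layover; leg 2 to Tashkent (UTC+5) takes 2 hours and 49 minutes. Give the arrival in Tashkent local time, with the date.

Convert departure to UTC: 23:05 + 5:00 = 04:05 UTC on Oct 10.
Add 3 hours 50 minutes leg 1 → 07:55 UTC.
Add 5 hours and 12 minutes layover in Anvik Crossing → 13:07 UTC.
Add 2 hours 49 minutes leg 2 → 15:56 UTC.
Tashkent is UTC+5:00, so local arrival = 15:56 + 5:00 = 20:56 on Oct 10.

20:56 on Oct 10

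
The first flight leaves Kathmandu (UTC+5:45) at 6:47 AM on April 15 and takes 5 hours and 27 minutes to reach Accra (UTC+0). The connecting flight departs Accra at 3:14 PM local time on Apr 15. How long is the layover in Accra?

8 hours 45 minutes

Convert departure to UTC: 6:47 AM − 5:45 = 1:02 AM UTC on Apr 15.
Add 5 hours and 27 minutes flight time → 6:29 AM UTC.
Accra is UTC+0, so local arrival is the same: 6:29 AM on Apr 15.
Layover = 3:14 PM − 6:29 AM = 8 hours 45 minutes.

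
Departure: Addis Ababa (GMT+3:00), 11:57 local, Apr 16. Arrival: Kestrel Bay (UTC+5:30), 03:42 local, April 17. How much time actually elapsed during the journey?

13 hours 15 minutes

Kestrel Bay is 2:30 ahead of Addis Ababa.
Clock-face elapsed time (ignoring zones) is 15 hours 45 minutes.
Actual elapsed = 15 hours 45 minutes − 2:30 = 13 hours 15 minutes.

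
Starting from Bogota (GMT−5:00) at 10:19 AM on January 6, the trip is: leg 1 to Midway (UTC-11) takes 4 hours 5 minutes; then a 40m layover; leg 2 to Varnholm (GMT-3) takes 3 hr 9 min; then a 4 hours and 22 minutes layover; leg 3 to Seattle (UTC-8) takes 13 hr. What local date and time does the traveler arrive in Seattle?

8:35 AM on January 7

Convert departure to UTC: 10:19 AM + 5:00 = 3:19 PM UTC on Jan 6.
Add 4 hours 5 minutes leg 1 → 7:24 PM UTC.
Add 40 minutes layover in Midway → 8:04 PM UTC.
Add 3 hours and 9 minutes leg 2 → 11:13 PM UTC.
Add 4 hours and 22 minutes layover in Varnholm → 3:35 AM UTC (Jan 7).
Add 13 hours leg 3 → 4:35 PM UTC.
Seattle is UTC−8:00, so local arrival = 4:35 PM − 8:00 = 8:35 AM on Jan 7.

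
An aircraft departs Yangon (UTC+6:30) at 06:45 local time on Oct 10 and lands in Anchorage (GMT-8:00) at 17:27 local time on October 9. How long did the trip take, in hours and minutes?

Departure in UTC: 06:45 − 6:30 = 00:15 on Oct 10.
Arrival in UTC: 17:27 + 8:00 = 01:27 on Oct 10.
Elapsed = 01:27 − 00:15 = 1 hour 12 minutes.

1 hour 12 minutes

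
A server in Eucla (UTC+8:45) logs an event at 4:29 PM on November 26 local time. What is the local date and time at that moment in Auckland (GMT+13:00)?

In UTC: 4:29 PM − 8:45 = 7:44 AM on Nov 26.
Auckland is UTC+13:00: 7:44 AM + 13:00 = 8:44 PM on Nov 26.

8:44 PM on November 26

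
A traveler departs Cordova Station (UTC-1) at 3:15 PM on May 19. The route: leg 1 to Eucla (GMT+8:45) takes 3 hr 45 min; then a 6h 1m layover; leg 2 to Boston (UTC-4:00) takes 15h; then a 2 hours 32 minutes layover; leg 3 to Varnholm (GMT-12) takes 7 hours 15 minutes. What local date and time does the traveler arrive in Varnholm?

Convert departure to UTC: 3:15 PM + 1:00 = 4:15 PM UTC on May 19.
Add 3 hours 45 minutes leg 1 → 8:00 PM UTC.
Add 6 hours 1 minute layover in Eucla → 2:01 AM UTC (May 20).
Add 15 hours leg 2 → 5:01 PM UTC.
Add 2 hours 32 minutes layover in Boston → 7:33 PM UTC.
Add 7 hours 15 minutes leg 3 → 2:48 AM UTC (May 21).
Varnholm is UTC−12:00, so local arrival = 2:48 AM − 12:00 = 2:48 PM on May 20.

2:48 PM on May 20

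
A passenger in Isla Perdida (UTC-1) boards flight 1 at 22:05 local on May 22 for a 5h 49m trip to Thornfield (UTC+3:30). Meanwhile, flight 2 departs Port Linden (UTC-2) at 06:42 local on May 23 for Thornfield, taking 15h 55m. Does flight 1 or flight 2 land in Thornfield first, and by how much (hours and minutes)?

Flight 1 in UTC: 22:05 + 1:00 = 23:05 on May 22.
+5 hours 49 minutes → arrive 04:54 UTC on May 23.
Flight 2 in UTC: 06:42 + 2:00 = 08:42 on May 23.
+15 hours and 55 minutes → arrive 00:37 UTC on May 24.
Flight 1 lands earlier by 19 hours 43 minutes.

the first, by 19 hours 43 minutes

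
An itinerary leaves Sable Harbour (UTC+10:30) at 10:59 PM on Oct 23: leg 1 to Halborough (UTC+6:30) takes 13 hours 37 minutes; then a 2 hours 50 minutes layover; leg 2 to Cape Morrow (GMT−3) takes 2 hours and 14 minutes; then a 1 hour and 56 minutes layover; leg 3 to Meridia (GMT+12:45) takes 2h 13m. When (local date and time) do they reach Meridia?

Convert departure to UTC: 10:59 PM − 10:30 = 12:29 PM UTC on Oct 23.
Add 13 hours and 37 minutes leg 1 → 2:06 AM UTC (Oct 24).
Add 2 hours 50 minutes layover in Halborough → 4:56 AM UTC.
Add 2 hours and 14 minutes leg 2 → 7:10 AM UTC.
Add 1 hour and 56 minutes layover in Cape Morrow → 9:06 AM UTC.
Add 2 hours 13 minutes leg 3 → 11:19 AM UTC.
Meridia is UTC+12:45, so local arrival = 11:19 AM + 12:45 = 12:04 AM on Oct 25.

12:04 AM on Oct 25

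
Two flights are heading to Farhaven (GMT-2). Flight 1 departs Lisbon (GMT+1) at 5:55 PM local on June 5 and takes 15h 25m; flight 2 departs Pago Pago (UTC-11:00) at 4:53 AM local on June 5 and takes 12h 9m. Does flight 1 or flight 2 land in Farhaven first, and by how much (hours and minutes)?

Flight 1 in UTC: 5:55 PM − 1:00 = 4:55 PM on Jun 5.
+15 hours and 25 minutes → arrive 8:20 AM UTC on Jun 6.
Flight 2 in UTC: 4:53 AM + 11:00 = 3:53 PM on Jun 5.
+12 hours 9 minutes → arrive 4:02 AM UTC on Jun 6.
Flight 2 lands earlier by 4 hours 18 minutes.

the second, by 4 hours 18 minutes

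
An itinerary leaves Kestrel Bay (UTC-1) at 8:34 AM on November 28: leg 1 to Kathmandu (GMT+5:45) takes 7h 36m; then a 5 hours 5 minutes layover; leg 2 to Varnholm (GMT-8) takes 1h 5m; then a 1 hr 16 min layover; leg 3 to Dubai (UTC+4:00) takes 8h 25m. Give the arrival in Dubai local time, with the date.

Convert departure to UTC: 8:34 AM + 1:00 = 9:34 AM UTC on Nov 28.
Add 7 hours and 36 minutes leg 1 → 5:10 PM UTC.
Add 5 hours and 5 minutes layover in Kathmandu → 10:15 PM UTC.
Add 1 hour and 5 minutes leg 2 → 11:20 PM UTC.
Add 1 hour 16 minutes layover in Varnholm → 12:36 AM UTC (Nov 29).
Add 8 hours and 25 minutes leg 3 → 9:01 AM UTC.
Dubai is UTC+4:00, so local arrival = 9:01 AM + 4:00 = 1:01 PM on Nov 29.

1:01 PM on November 29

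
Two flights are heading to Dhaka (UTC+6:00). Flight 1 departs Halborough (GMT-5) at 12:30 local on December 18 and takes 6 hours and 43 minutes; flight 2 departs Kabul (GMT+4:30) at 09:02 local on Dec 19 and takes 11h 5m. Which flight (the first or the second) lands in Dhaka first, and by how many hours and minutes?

the first, by 15 hours 24 minutes

Flight 1 in UTC: 12:30 + 5:00 = 17:30 on Dec 18.
+6 hours and 43 minutes → arrive 00:13 UTC on Dec 19.
Flight 2 in UTC: 09:02 − 4:30 = 04:32 on Dec 19.
+11 hours and 5 minutes → arrive 15:37 UTC on Dec 19.
Flight 1 lands earlier by 15 hours 24 minutes.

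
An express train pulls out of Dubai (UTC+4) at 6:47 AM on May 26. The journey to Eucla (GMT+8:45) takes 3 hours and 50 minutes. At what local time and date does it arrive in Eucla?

Eucla is 4:45 ahead of Dubai.
After 3 hours and 50 minutes it is 10:37 AM in Dubai.
Shift by the zone difference: 10:37 AM + 4:45 = 3:22 PM on May 26 in Eucla.

3:22 PM on May 26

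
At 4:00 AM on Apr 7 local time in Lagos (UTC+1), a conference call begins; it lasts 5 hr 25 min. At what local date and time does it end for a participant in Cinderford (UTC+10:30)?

Convert start to UTC: 4:00 AM − 1:00 = 3:00 AM UTC on Apr 7.
Add 5 hours and 25 minutes duration → 8:25 AM UTC.
Cinderford is UTC+10:30, so local end time = 8:25 AM + 10:30 = 6:55 PM on Apr 7.

6:55 PM on Apr 7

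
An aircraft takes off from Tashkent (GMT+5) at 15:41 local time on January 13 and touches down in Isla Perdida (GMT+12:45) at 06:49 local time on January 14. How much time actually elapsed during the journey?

7 hours 23 minutes

Isla Perdida is 7:45 ahead of Tashkent.
Clock-face elapsed time (ignoring zones) is 15 hours 8 minutes.
Actual elapsed = 15 hours 8 minutes − 7:45 = 7 hours 23 minutes.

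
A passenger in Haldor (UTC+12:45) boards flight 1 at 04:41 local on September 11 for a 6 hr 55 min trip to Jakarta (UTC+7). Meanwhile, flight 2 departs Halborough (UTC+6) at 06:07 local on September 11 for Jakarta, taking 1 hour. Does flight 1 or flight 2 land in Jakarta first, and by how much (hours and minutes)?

Flight 1 in UTC: 04:41 − 12:45 = 15:56 on Sep 10.
+6 hours and 55 minutes → arrive 22:51 UTC on Sep 10.
Flight 2 in UTC: 06:07 − 6:00 = 00:07 on Sep 11.
+1 hour → arrive 01:07 UTC on Sep 11.
Flight 1 lands earlier by 2 hours 16 minutes.

the first, by 2 hours 16 minutes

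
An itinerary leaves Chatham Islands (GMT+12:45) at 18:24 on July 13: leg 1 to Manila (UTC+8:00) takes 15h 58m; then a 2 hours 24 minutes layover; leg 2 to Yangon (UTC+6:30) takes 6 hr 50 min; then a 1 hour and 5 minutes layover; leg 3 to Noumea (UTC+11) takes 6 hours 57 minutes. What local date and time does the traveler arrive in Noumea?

01:53 on July 15

Convert departure to UTC: 18:24 − 12:45 = 05:39 UTC on Jul 13.
Add 15 hours and 58 minutes leg 1 → 21:37 UTC.
Add 2 hours 24 minutes layover in Manila → 00:01 UTC (Jul 14).
Add 6 hours and 50 minutes leg 2 → 06:51 UTC.
Add 1 hour 5 minutes layover in Yangon → 07:56 UTC.
Add 6 hours and 57 minutes leg 3 → 14:53 UTC.
Noumea is UTC+11:00, so local arrival = 14:53 + 11:00 = 01:53 on Jul 15.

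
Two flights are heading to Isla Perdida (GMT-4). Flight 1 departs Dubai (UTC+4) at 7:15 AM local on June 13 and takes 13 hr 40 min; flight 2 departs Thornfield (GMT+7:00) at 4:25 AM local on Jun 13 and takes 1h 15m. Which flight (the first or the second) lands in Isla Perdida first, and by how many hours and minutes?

Flight 1 in UTC: 7:15 AM − 4:00 = 3:15 AM on Jun 13.
+13 hours 40 minutes → arrive 4:55 PM UTC on Jun 13.
Flight 2 in UTC: 4:25 AM − 7:00 = 9:25 PM on Jun 12.
+1 hour 15 minutes → arrive 10:40 PM UTC on Jun 12.
Flight 2 lands earlier by 18 hours 15 minutes.

the second, by 18 hours 15 minutes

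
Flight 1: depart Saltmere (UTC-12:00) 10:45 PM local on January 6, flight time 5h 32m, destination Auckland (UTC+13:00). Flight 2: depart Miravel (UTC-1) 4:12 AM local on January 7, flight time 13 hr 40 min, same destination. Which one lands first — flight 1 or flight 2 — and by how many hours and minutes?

the first, by 2 hours 35 minutes

Flight 1 in UTC: 10:45 PM + 12:00 = 10:45 AM on Jan 7.
+5 hours 32 minutes → arrive 4:17 PM UTC on Jan 7.
Flight 2 in UTC: 4:12 AM + 1:00 = 5:12 AM on Jan 7.
+13 hours 40 minutes → arrive 6:52 PM UTC on Jan 7.
Flight 1 lands earlier by 2 hours 35 minutes.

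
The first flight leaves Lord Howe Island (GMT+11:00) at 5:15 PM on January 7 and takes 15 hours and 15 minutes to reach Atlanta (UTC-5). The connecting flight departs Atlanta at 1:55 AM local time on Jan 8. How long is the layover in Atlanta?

Convert departure to UTC: 5:15 PM − 11:00 = 6:15 AM UTC on Jan 7.
Add 15 hours and 15 minutes flight time → 9:30 PM UTC.
Atlanta is UTC−5:00, so local arrival = 9:30 PM − 5:00 = 4:30 PM on Jan 7.
Layover = 1:55 AM − 4:30 PM (+1 day) = 9 hours 25 minutes.

9 hours 25 minutes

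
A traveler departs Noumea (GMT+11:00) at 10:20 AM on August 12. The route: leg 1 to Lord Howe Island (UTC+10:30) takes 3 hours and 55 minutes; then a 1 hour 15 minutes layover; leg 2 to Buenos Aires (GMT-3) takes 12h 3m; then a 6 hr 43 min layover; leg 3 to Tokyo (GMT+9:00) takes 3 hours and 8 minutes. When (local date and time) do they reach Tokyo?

Convert departure to UTC: 10:20 AM − 11:00 = 11:20 PM UTC on Aug 11.
Add 3 hours 55 minutes leg 1 → 3:15 AM UTC (Aug 12).
Add 1 hour and 15 minutes layover in Lord Howe Island → 4:30 AM UTC.
Add 12 hours 3 minutes leg 2 → 4:33 PM UTC.
Add 6 hours and 43 minutes layover in Buenos Aires → 11:16 PM UTC.
Add 3 hours and 8 minutes leg 3 → 2:24 AM UTC (Aug 13).
Tokyo is UTC+9:00, so local arrival = 2:24 AM + 9:00 = 11:24 AM on Aug 13.

11:24 AM on August 13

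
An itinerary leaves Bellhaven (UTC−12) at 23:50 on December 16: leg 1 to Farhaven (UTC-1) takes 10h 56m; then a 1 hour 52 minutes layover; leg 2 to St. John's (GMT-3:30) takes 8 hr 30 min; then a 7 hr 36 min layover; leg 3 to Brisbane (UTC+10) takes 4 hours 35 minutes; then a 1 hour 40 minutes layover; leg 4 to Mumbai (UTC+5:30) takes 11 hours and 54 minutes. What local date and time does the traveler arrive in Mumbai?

Convert departure to UTC: 23:50 + 12:00 = 11:50 UTC on Dec 17.
Add 10 hours and 56 minutes leg 1 → 22:46 UTC.
Add 1 hour and 52 minutes layover in Farhaven → 00:38 UTC (Dec 18).
Add 8 hours 30 minutes leg 2 → 09:08 UTC.
Add 7 hours and 36 minutes layover in St. John's → 16:44 UTC.
Add 4 hours 35 minutes leg 3 → 21:19 UTC.
Add 1 hour 40 minutes layover in Brisbane → 22:59 UTC.
Add 11 hours and 54 minutes leg 4 → 10:53 UTC (Dec 19).
Mumbai is UTC+5:30, so local arrival = 10:53 + 5:30 = 16:23 on Dec 19.

16:23 on December 19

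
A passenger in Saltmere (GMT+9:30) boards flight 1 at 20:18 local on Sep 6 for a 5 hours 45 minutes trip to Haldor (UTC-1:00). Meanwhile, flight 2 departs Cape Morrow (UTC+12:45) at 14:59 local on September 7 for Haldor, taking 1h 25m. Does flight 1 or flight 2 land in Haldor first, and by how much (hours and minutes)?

Flight 1 in UTC: 20:18 − 9:30 = 10:48 on Sep 6.
+5 hours 45 minutes → arrive 16:33 UTC on Sep 6.
Flight 2 in UTC: 14:59 − 12:45 = 02:14 on Sep 7.
+1 hour 25 minutes → arrive 03:39 UTC on Sep 7.
Flight 1 lands earlier by 11 hours 6 minutes.

the first, by 11 hours 6 minutes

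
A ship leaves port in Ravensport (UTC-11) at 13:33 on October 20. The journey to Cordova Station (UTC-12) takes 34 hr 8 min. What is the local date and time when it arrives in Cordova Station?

Convert departure to UTC: 13:33 + 11:00 = 00:33 UTC on Oct 21.
Add 34 hours 8 minutes travel time → 10:41 UTC (Oct 22).
Cordova Station is UTC−12:00, so local arrival = 10:41 − 12:00 = 22:41 on Oct 21.

22:41 on October 21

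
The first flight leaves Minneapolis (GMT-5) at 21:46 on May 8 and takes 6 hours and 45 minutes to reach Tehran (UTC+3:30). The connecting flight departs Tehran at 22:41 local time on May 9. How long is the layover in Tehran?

9 hours 40 minutes

Convert departure to UTC: 21:46 + 5:00 = 02:46 UTC on May 9.
Add 6 hours and 45 minutes flight time → 09:31 UTC.
Tehran is UTC+3:30, so local arrival = 09:31 + 3:30 = 13:01 on May 9.
Layover = 22:41 − 13:01 = 9 hours 40 minutes.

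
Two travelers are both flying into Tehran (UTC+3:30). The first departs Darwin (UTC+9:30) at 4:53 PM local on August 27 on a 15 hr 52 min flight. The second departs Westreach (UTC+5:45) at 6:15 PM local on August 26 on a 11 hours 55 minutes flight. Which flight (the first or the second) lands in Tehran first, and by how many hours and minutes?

Flight 1 in UTC: 4:53 PM − 9:30 = 7:23 AM on Aug 27.
+15 hours and 52 minutes → arrive 11:15 PM UTC on Aug 27.
Flight 2 in UTC: 6:15 PM − 5:45 = 12:30 PM on Aug 26.
+11 hours and 55 minutes → arrive 12:25 AM UTC on Aug 27.
Flight 2 lands earlier by 22 hours 50 minutes.

the second, by 22 hours 50 minutes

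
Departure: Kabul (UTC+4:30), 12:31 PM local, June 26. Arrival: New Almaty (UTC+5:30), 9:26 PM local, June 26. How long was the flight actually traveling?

Departure in UTC: 12:31 PM − 4:30 = 8:01 AM on Jun 26.
Arrival in UTC: 9:26 PM − 5:30 = 3:56 PM on Jun 26.
Elapsed = 3:56 PM − 8:01 AM = 7 hours 55 minutes.

7 hours 55 minutes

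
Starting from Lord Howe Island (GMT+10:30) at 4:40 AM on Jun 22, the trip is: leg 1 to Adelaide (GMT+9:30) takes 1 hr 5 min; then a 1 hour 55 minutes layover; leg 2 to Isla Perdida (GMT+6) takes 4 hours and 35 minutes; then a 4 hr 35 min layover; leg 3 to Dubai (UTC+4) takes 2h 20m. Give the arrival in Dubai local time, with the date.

Convert departure to UTC: 4:40 AM − 10:30 = 6:10 PM UTC on Jun 21.
Add 1 hour and 5 minutes leg 1 → 7:15 PM UTC.
Add 1 hour 55 minutes layover in Adelaide → 9:10 PM UTC.
Add 4 hours and 35 minutes leg 2 → 1:45 AM UTC (Jun 22).
Add 4 hours 35 minutes layover in Isla Perdida → 6:20 AM UTC.
Add 2 hours 20 minutes leg 3 → 8:40 AM UTC.
Dubai is UTC+4:00, so local arrival = 8:40 AM + 4:00 = 12:40 PM on Jun 22.

12:40 PM on June 22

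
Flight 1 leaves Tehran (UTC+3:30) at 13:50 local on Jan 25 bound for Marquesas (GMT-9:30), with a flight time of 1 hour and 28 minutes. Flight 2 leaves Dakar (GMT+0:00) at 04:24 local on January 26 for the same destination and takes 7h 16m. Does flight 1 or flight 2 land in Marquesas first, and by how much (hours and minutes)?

Flight 1 in UTC: 13:50 − 3:30 = 10:20 on Jan 25.
+1 hour 28 minutes → arrive 11:48 UTC on Jan 25.
Flight 2 departs at 04:24 UTC (Jan 26).
+7 hours and 16 minutes → arrive 11:40 UTC on Jan 26.
Flight 1 lands earlier by 23 hours 52 minutes.

the first, by 23 hours 52 minutes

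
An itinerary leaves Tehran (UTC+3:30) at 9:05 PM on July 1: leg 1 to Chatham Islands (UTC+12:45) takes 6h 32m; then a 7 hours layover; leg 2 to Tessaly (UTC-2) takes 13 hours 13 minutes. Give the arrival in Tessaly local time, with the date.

Convert departure to UTC: 9:05 PM − 3:30 = 5:35 PM UTC on Jul 1.
Add 6 hours and 32 minutes leg 1 → 12:07 AM UTC (Jul 2).
Add 7 hours layover in Chatham Islands → 7:07 AM UTC.
Add 13 hours 13 minutes leg 2 → 8:20 PM UTC.
Tessaly is UTC−2:00, so local arrival = 8:20 PM − 2:00 = 6:20 PM on Jul 2.

6:20 PM on July 2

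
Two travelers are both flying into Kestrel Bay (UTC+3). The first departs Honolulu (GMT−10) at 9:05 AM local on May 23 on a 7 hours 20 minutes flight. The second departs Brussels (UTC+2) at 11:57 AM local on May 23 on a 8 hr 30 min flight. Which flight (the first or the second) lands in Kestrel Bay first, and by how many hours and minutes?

the second, by 7 hours 58 minutes

Flight 1 in UTC: 9:05 AM + 10:00 = 7:05 PM on May 23.
+7 hours and 20 minutes → arrive 2:25 AM UTC on May 24.
Flight 2 in UTC: 11:57 AM − 2:00 = 9:57 AM on May 23.
+8 hours and 30 minutes → arrive 6:27 PM UTC on May 23.
Flight 2 lands earlier by 7 hours 58 minutes.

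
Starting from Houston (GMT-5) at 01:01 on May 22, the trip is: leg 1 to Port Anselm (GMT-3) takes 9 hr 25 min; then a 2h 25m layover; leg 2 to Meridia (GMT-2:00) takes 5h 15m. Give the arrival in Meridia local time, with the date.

21:06 on May 22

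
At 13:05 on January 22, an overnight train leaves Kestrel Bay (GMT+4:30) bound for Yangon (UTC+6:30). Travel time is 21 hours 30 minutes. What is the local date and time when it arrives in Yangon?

Yangon is 2:00 ahead of Kestrel Bay.
After 21 hours 30 minutes it is 10:35 (Jan 23) in Kestrel Bay.
Shift by the zone difference: 10:35 + 2:00 = 12:35 on Jan 23 in Yangon.

12:35 on January 23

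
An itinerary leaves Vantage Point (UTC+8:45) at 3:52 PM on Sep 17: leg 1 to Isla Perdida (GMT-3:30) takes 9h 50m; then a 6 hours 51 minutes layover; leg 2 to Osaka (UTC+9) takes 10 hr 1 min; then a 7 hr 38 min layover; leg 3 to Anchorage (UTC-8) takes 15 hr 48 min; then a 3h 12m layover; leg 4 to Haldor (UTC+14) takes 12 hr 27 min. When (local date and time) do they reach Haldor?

2:54 PM on September 20

Convert departure to UTC: 3:52 PM − 8:45 = 7:07 AM UTC on Sep 17.
Add 9 hours 50 minutes leg 1 → 4:57 PM UTC.
Add 6 hours 51 minutes layover in Isla Perdida → 11:48 PM UTC.
Add 10 hours 1 minute leg 2 → 9:49 AM UTC (Sep 18).
Add 7 hours and 38 minutes layover in Osaka → 5:27 PM UTC.
Add 15 hours 48 minutes leg 3 → 9:15 AM UTC (Sep 19).
Add 3 hours 12 minutes layover in Anchorage → 12:27 PM UTC.
Add 12 hours 27 minutes leg 4 → 12:54 AM UTC (Sep 20).
Haldor is UTC+14:00, so local arrival = 12:54 AM + 14:00 = 2:54 PM on Sep 20.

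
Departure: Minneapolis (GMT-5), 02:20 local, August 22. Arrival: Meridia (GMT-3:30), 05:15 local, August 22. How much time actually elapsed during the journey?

1 hour 25 minutes

Departure in UTC: 02:20 + 5:00 = 07:20 on Aug 22.
Arrival in UTC: 05:15 + 3:30 = 08:45 on Aug 22.
Elapsed = 08:45 − 07:20 = 1 hour 25 minutes.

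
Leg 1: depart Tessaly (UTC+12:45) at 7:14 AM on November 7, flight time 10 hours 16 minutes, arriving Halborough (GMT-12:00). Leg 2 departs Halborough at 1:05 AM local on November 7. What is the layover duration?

Convert departure to UTC: 7:14 AM − 12:45 = 6:29 PM UTC on Nov 6.
Add 10 hours 16 minutes flight time → 4:45 AM UTC (Nov 7).
Halborough is UTC−12:00, so local arrival = 4:45 AM − 12:00 = 4:45 PM on Nov 6.
Layover = 1:05 AM − 4:45 PM (+1 day) = 8 hours 20 minutes.

8 hours 20 minutes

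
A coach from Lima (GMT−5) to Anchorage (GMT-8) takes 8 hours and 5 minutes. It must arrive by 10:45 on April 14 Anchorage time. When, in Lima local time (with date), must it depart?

Target arrival in UTC: 10:45 + 8:00 = 18:45 on Apr 14.
Subtract 8 hours 5 minutes → departure 10:40 UTC on Apr 14.
Lima is UTC−5:00: 10:40 − 5:00 = 05:40 on Apr 14.

05:40 on April 14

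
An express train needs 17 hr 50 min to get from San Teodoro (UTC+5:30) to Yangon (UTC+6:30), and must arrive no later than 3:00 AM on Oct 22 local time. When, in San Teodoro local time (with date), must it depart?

8:10 AM on October 21

Target arrival in UTC: 3:00 AM − 6:30 = 8:30 PM on Oct 21.
Subtract 17 hours 50 minutes → departure 2:40 AM UTC on Oct 21.
San Teodoro is UTC+5:30: 2:40 AM + 5:30 = 8:10 AM on Oct 21.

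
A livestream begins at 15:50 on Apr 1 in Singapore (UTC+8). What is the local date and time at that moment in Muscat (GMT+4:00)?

11:50 on Apr 1

Muscat is 4:00 behind Singapore.
Shift by the zone difference: 15:50 − 4:00 = 11:50 on Apr 1 in Muscat.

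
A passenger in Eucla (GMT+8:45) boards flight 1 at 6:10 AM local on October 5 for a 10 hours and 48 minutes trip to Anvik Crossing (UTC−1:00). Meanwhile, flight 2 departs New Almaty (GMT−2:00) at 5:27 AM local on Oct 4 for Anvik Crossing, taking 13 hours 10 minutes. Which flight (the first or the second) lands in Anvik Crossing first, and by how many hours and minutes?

the second, by 11 hours 36 minutes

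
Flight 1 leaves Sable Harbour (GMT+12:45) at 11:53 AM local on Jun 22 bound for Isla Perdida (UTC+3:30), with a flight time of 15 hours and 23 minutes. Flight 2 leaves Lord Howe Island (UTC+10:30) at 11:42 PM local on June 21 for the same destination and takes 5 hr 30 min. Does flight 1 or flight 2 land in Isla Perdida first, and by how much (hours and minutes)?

Flight 1 in UTC: 11:53 AM − 12:45 = 11:08 PM on Jun 21.
+15 hours and 23 minutes → arrive 2:31 PM UTC on Jun 22.
Flight 2 in UTC: 11:42 PM − 10:30 = 1:12 PM on Jun 21.
+5 hours and 30 minutes → arrive 6:42 PM UTC on Jun 21.
Flight 2 lands earlier by 19 hours 49 minutes.

the second, by 19 hours 49 minutes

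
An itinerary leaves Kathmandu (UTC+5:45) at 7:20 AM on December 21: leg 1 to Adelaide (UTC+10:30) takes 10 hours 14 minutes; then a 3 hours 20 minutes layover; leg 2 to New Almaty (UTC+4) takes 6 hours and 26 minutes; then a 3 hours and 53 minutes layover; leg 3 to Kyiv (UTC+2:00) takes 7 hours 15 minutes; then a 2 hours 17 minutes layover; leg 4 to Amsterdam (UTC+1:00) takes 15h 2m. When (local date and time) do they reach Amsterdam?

Convert departure to UTC: 7:20 AM − 5:45 = 1:35 AM UTC on Dec 21.
Add 10 hours and 14 minutes leg 1 → 11:49 AM UTC.
Add 3 hours 20 minutes layover in Adelaide → 3:09 PM UTC.
Add 6 hours 26 minutes leg 2 → 9:35 PM UTC.
Add 3 hours and 53 minutes layover in New Almaty → 1:28 AM UTC (Dec 22).
Add 7 hours 15 minutes leg 3 → 8:43 AM UTC.
Add 2 hours and 17 minutes layover in Kyiv → 11:00 AM UTC.
Add 15 hours and 2 minutes leg 4 → 2:02 AM UTC (Dec 23).
Amsterdam is UTC+1:00, so local arrival = 2:02 AM + 1:00 = 3:02 AM on Dec 23.

3:02 AM on December 23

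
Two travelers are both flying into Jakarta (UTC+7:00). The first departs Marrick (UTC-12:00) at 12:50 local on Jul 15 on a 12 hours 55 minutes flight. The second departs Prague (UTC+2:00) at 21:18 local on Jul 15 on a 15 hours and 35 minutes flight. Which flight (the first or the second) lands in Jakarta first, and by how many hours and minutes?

Flight 1 in UTC: 12:50 + 12:00 = 00:50 on Jul 16.
+12 hours and 55 minutes → arrive 13:45 UTC on Jul 16.
Flight 2 in UTC: 21:18 − 2:00 = 19:18 on Jul 15.
+15 hours 35 minutes → arrive 10:53 UTC on Jul 16.
Flight 2 lands earlier by 2 hours 52 minutes.

the second, by 2 hours 52 minutes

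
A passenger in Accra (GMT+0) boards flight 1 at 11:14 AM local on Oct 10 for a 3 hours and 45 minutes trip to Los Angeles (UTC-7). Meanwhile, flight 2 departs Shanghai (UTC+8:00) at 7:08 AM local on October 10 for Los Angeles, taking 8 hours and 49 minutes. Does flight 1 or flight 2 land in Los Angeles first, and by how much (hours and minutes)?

Flight 1 departs at 11:14 AM UTC (Oct 10).
+3 hours 45 minutes → arrive 2:59 PM UTC on Oct 10.
Flight 2 in UTC: 7:08 AM − 8:00 = 11:08 PM on Oct 9.
+8 hours and 49 minutes → arrive 7:57 AM UTC on Oct 10.
Flight 2 lands earlier by 7 hours 2 minutes.

the second, by 7 hours 2 minutes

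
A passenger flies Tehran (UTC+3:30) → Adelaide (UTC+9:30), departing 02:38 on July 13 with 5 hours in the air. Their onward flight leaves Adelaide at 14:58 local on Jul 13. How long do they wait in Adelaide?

Convert departure to UTC: 02:38 − 3:30 = 23:08 UTC on Jul 12.
Add 5 hours flight time → 04:08 UTC (Jul 13).
Adelaide is UTC+9:30, so local arrival = 04:08 + 9:30 = 13:38 on Jul 13.
Layover = 14:58 − 13:38 = 1 hour 20 minutes.

1 hour 20 minutes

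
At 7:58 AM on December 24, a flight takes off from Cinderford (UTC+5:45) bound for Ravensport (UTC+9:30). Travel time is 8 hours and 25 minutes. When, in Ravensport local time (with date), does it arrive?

Ravensport is 3:45 ahead of Cinderford.
After 8 hours 25 minutes it is 4:23 PM in Cinderford.
Shift by the zone difference: 4:23 PM + 3:45 = 8:08 PM on Dec 24 in Ravensport.

8:08 PM on December 24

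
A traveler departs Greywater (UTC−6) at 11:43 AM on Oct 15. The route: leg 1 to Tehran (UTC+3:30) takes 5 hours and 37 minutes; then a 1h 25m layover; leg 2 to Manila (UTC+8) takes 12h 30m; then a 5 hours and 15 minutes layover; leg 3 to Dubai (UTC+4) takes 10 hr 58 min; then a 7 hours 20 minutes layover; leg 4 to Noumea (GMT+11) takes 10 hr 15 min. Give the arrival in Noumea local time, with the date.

Convert departure to UTC: 11:43 AM + 6:00 = 5:43 PM UTC on Oct 15.
Add 5 hours 37 minutes leg 1 → 11:20 PM UTC.
Add 1 hour and 25 minutes layover in Tehran → 12:45 AM UTC (Oct 16).
Add 12 hours 30 minutes leg 2 → 1:15 PM UTC.
Add 5 hours 15 minutes layover in Manila → 6:30 PM UTC.
Add 10 hours 58 minutes leg 3 → 5:28 AM UTC (Oct 17).
Add 7 hours and 20 minutes layover in Dubai → 12:48 PM UTC.
Add 10 hours 15 minutes leg 4 → 11:03 PM UTC.
Noumea is UTC+11:00, so local arrival = 11:03 PM + 11:00 = 10:03 AM on Oct 18.

10:03 AM on Oct 18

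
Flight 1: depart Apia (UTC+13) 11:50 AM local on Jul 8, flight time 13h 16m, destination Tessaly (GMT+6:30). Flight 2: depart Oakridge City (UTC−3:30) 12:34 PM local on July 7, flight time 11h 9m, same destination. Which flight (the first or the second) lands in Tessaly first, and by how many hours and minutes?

Flight 1 in UTC: 11:50 AM − 13:00 = 10:50 PM on Jul 7.
+13 hours 16 minutes → arrive 12:06 PM UTC on Jul 8.
Flight 2 in UTC: 12:34 PM + 3:30 = 4:04 PM on Jul 7.
+11 hours and 9 minutes → arrive 3:13 AM UTC on Jul 8.
Flight 2 lands earlier by 8 hours 53 minutes.

the second, by 8 hours 53 minutes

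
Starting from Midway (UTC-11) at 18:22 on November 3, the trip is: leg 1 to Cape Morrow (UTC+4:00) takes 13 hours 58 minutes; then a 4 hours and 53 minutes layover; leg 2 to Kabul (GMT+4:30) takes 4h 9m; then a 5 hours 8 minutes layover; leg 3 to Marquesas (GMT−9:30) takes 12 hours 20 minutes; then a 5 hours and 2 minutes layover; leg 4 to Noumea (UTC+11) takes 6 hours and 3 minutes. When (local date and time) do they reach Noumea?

19:55 on Nov 6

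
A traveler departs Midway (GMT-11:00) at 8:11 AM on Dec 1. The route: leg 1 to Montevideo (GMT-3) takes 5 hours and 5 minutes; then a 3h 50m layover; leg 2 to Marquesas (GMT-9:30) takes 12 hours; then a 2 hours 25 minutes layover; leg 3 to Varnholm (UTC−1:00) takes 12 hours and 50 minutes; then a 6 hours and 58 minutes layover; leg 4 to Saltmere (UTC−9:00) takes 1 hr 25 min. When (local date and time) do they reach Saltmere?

Convert departure to UTC: 8:11 AM + 11:00 = 7:11 PM UTC on Dec 1.
Add 5 hours 5 minutes leg 1 → 12:16 AM UTC (Dec 2).
Add 3 hours 50 minutes layover in Montevideo → 4:06 AM UTC.
Add 12 hours leg 2 → 4:06 PM UTC.
Add 2 hours 25 minutes layover in Marquesas → 6:31 PM UTC.
Add 12 hours and 50 minutes leg 3 → 7:21 AM UTC (Dec 3).
Add 6 hours 58 minutes layover in Varnholm → 2:19 PM UTC.
Add 1 hour 25 minutes leg 4 → 3:44 PM UTC.
Saltmere is UTC−9:00, so local arrival = 3:44 PM − 9:00 = 6:44 AM on Dec 3.

6:44 AM on Dec 3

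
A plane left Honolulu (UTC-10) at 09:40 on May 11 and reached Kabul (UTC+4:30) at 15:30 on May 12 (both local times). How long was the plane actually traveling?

Kabul is 14:30 ahead of Honolulu.
Clock-face elapsed time (ignoring zones) is 29 hours 50 minutes.
Actual elapsed = 29 hours 50 minutes − 14:30 = 15 hours 20 minutes.

15 hours 20 minutes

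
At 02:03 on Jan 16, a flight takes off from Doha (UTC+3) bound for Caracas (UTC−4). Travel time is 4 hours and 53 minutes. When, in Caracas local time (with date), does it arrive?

23:56 on Jan 15

Caracas is 7:00 behind Doha.
After 4 hours 53 minutes it is 06:56 in Doha.
Shift by the zone difference: 06:56 − 7:00 = 23:56 on Jan 15 in Caracas.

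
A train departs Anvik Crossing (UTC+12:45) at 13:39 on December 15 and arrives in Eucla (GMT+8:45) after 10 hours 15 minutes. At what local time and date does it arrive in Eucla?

Convert departure to UTC: 13:39 − 12:45 = 00:54 UTC on Dec 15.
Add 10 hours and 15 minutes travel time → 11:09 UTC.
Eucla is UTC+8:45, so local arrival = 11:09 + 8:45 = 19:54 on Dec 15.

19:54 on Dec 15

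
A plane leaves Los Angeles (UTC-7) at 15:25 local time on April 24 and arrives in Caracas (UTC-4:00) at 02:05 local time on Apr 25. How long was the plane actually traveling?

7 hours 40 minutes

Caracas is 3:00 ahead of Los Angeles.
Clock-face elapsed time (ignoring zones) is 10 hours 40 minutes.
Actual elapsed = 10 hours 40 minutes − 3:00 = 7 hours 40 minutes.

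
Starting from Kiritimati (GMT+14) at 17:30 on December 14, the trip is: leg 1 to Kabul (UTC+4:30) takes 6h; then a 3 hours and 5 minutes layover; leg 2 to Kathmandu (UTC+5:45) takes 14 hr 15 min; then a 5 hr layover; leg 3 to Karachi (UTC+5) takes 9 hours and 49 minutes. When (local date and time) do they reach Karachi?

22:39 on December 15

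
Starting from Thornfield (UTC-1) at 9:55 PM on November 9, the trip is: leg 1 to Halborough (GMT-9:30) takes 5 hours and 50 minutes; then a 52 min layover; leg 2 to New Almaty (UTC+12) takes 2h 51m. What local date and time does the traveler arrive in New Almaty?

Convert departure to UTC: 9:55 PM + 1:00 = 10:55 PM UTC on Nov 9.
Add 5 hours 50 minutes leg 1 → 4:45 AM UTC (Nov 10).
Add 52 minutes layover in Halborough → 5:37 AM UTC.
Add 2 hours 51 minutes leg 2 → 8:28 AM UTC.
New Almaty is UTC+12:00, so local arrival = 8:28 AM + 12:00 = 8:28 PM on Nov 10.

8:28 PM on November 10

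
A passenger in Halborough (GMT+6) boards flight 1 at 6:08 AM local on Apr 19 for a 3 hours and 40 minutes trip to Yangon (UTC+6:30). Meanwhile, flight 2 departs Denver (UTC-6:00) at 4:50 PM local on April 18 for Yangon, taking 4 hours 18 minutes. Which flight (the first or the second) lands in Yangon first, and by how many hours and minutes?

Flight 1 in UTC: 6:08 AM − 6:00 = 12:08 AM on Apr 19.
+3 hours 40 minutes → arrive 3:48 AM UTC on Apr 19.
Flight 2 in UTC: 4:50 PM + 6:00 = 10:50 PM on Apr 18.
+4 hours 18 minutes → arrive 3:08 AM UTC on Apr 19.
Flight 2 lands earlier by 40 minutes.

the second, by 40 minutes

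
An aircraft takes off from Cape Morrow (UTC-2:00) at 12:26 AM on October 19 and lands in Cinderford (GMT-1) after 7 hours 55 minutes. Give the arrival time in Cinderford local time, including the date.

9:21 AM on October 19

Convert departure to UTC: 12:26 AM + 2:00 = 2:26 AM UTC on Oct 19.
Add 7 hours 55 minutes travel time → 10:21 AM UTC.
Cinderford is UTC−1:00, so local arrival = 10:21 AM − 1:00 = 9:21 AM on Oct 19.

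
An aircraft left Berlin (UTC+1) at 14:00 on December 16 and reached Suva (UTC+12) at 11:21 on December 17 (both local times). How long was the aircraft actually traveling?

Departure in UTC: 14:00 − 1:00 = 13:00 on Dec 16.
Arrival in UTC: 11:21 − 12:00 = 23:21 on Dec 16.
Elapsed = 23:21 − 13:00 = 10 hours 21 minutes.

10 hours 21 minutes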